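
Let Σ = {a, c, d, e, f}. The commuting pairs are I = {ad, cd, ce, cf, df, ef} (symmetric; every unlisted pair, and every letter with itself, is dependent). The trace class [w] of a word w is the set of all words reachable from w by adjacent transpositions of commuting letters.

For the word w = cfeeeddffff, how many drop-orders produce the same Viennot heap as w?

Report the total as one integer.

#0=c has no predecessor
#1=f has no predecessor
#2=e has no predecessor
#3=e depends on [2:e]
#4=e depends on [3:e]
#5=d depends on [4:e]
#6=d depends on [5:d]
#7=f depends on [1:f]
#8=f depends on [7:f]
#9=f depends on [8:f]
#10=f depends on [9:f]
sources: [0:c, 1:f, 2:e]
N(rest) = Σ N(rest − s) over sources s of rest; N(one piece) = 1:
  size 1 → [0]=1  [6]=1  [10]=1
  size 2 → [0,6]=2  [0,10]=2  [5,6]=1  [6,10]=2  [9,10]=1
  size 3 → [0,5,6]=3  [0,6,10]=6  [0,9,10]=3  [4,5,6]=1  [5,6,10]=3  [6,9,10]=3  [8,9,10]=1
  size 4 → [0,4,5,6]=4  [0,5,6,10]=12  [0,6,9,10]=12  [0,8,9,10]=4  [3,4,5,6]=1  [4,5,6,10]=4  [5,6,9,10]=6  [6,8,9,10]=4  [7,8,9,10]=1
  size 5 → [0,3,4,5,6]=5  [0,4,5,6,10]=20  [0,5,6,9,10]=30  [0,6,8,9,10]=20  [0,7,8,9,10]=5  [1,7,8,9,10]=1  [2,3,4,5,6]=1  [3,4,5,6,10]=5  [4,5,6,9,10]=10  [5,6,8,9,10]=10  [6,7,8,9,10]=5
  size 6 → [0,1,7,8,9,10]=6  [0,2,3,4,5,6]=6  [0,3,4,5,6,10]=30  [0,4,5,6,9,10]=60  [0,5,6,8,9,10]=60  [0,6,7,8,9,10]=30  [1,6,7,8,9,10]=6  [2,3,4,5,6,10]=6  [3,4,5,6,9,10]=15  [4,5,6,8,9,10]=20  [5,6,7,8,9,10]=15
  size 7 → [0,1,6,7,8,9,10]=42  [0,2,3,4,5,6,10]=42  [0,3,4,5,6,9,10]=105  [0,4,5,6,8,9,10]=140  [0,5,6,7,8,9,10]=105  [1,5,6,7,8,9,10]=21  [2,3,4,5,6,9,10]=21  [3,4,5,6,8,9,10]=35  [4,5,6,7,8,9,10]=35
  size 8 → [0,1,5,6,7,8,9,10]=168  [0,2,3,4,5,6,9,10]=168  [0,3,4,5,6,8,9,10]=280  [0,4,5,6,7,8,9,10]=280  [1,4,5,6,7,8,9,10]=56  [2,3,4,5,6,8,9,10]=56  [3,4,5,6,7,8,9,10]=70
  size 9 → [0,1,4,5,6,7,8,9,10]=504  [0,2,3,4,5,6,8,9,10]=504  [0,3,4,5,6,7,8,9,10]=630  [1,3,4,5,6,7,8,9,10]=126  [2,3,4,5,6,7,8,9,10]=126
  first=0(c) contributes 252
  first=1(f) contributes 1260
  first=2(e) contributes 1260
|[w]| = 2772

2772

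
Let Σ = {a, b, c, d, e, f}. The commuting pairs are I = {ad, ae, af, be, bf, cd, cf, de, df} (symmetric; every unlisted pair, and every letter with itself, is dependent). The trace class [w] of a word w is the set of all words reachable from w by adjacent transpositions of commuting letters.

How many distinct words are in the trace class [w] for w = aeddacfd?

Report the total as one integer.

504

piece 0:a — minimal
piece 1:e — minimal
piece 2:d — minimal
piece 3:d rests on {2:d}
piece 4:a rests on {0:a}
piece 5:c rests on {1:e, 4:a}
piece 6:f rests on {1:e}
piece 7:d rests on {3:d}
minimal pieces: {0:a, 1:e, 2:d}
ways to finish when only these pieces remain (= sum over removing one remaining piece with nothing left below it):
  1 left: {5}→1  {6}→1  {7}→1
  2 left: {3,7}→1  {4,5}→1  {5,6}→2  {5,7}→2  {6,7}→2
  3 left: {0,4,5}→1  {1,5,6}→2  {2,3,7}→1  {3,5,7}→3  {3,6,7}→3  {4,5,6}→3  {4,5,7}→3  {5,6,7}→6
  4 left: {0,4,5,6}→4  {0,4,5,7}→4  {1,4,5,6}→5  {1,5,6,7}→8  {2,3,5,7}→4  {2,3,6,7}→4  {3,4,5,7}→6  {3,5,6,7}→12  {4,5,6,7}→12
  5 left: {0,1,4,5,6}→9  {0,3,4,5,7}→10  {0,4,5,6,7}→20  {1,3,5,6,7}→20  {1,4,5,6,7}→25  {2,3,4,5,7}→10  {2,3,5,6,7}→20  {3,4,5,6,7}→30
  6 left: {0,1,4,5,6,7}→54  {0,2,3,4,5,7}→20  {0,3,4,5,6,7}→60  {1,2,3,5,6,7}→40  {1,3,4,5,6,7}→75  {2,3,4,5,6,7}→60
  placing 0:a first → 175 extensions
  placing 1:e first → 140 extensions
  placing 2:d first → 189 extensions
total linear extensions = 504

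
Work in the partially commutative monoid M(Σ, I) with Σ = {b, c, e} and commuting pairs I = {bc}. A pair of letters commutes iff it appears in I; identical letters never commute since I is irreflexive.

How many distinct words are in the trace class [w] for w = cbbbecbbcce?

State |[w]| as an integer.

#0=c has no predecessor
#1=b has no predecessor
#2=b depends on [1:b]
#3=b depends on [2:b]
#4=e depends on [0:c, 3:b]
#5=c depends on [4:e]
#6=b depends on [4:e]
#7=b depends on [6:b]
#8=c depends on [5:c]
#9=c depends on [8:c]
#10=e depends on [7:b, 9:c]
sources: [0:c, 1:b]
N(rest) = Σ N(rest − s) over sources s of rest; N(one piece) = 1:
  size 1 → [10]=1
  size 2 → [7,10]=1  [9,10]=1
  size 3 → [6,7,10]=1  [7,9,10]=2  [8,9,10]=1
  size 4 → [5,8,9,10]=1  [6,7,9,10]=3  [7,8,9,10]=3
  size 5 → [5,7,8,9,10]=4  [6,7,8,9,10]=6
  size 6 → [5,6,7,8,9,10]=10
  size 7 → [4,5,6,7,8,9,10]=10
  size 8 → [0,4,5,6,7,8,9,10]=10  [3,4,5,6,7,8,9,10]=10
  size 9 → [0,3,4,5,6,7,8,9,10]=20  [2,3,4,5,6,7,8,9,10]=10
  first=0(c) contributes 10
  first=1(b) contributes 30
|[w]| = 40

40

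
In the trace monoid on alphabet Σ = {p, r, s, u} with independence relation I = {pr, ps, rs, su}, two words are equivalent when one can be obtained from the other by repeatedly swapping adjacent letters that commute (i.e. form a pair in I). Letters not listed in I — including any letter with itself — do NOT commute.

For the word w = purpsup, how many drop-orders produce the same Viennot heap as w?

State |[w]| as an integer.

drop 0:p onto floor
drop 1:u onto {0:p}
drop 2:r onto {1:u}
drop 3:p onto {1:u}
drop 4:s onto floor
drop 5:u onto {2:r, 3:p}
drop 6:p onto {5:u}
ground layer = {0:p, 4:s}
drop-orders for the pieces not yet dropped (sum over which currently-grounded one goes next):
  1 to go: {4} 1  {6} 1
  2 to go: {4,6} 2  {5,6} 1
  3 to go: {2,5,6} 1  {3,5,6} 1  {4,5,6} 3
  4 to go: {2,3,5,6} 2  {2,4,5,6} 4  {3,4,5,6} 4
  5 to go: {1,2,3,5,6} 2  {2,3,4,5,6} 10
  if 0:p drops first: 12 orders
  if 4:s drops first: 2 orders
heap linearizations: 14

14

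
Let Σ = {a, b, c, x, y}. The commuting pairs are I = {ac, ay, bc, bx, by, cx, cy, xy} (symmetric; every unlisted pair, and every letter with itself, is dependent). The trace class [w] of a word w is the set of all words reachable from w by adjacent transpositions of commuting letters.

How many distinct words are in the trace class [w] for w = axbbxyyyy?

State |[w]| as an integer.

0(a) covers ∅
1(x) covers 0:a
2(b) covers 0:a
3(b) covers 2:b
4(x) covers 1:x
5(y) covers ∅
6(y) covers 5:y
7(y) covers 6:y
8(y) covers 7:y
floor of heap: 0:a, 5:y
completions by unplaced set U, small U first (add the entries for U minus each lowest piece of U):
  |U|=1: {3}:1  {4}:1  {8}:1
  |U|=2: {1,4}:1  {2,3}:1  {3,4}:2  {3,8}:2  {4,8}:2  {7,8}:1
  |U|=3: {1,3,4}:3  {1,4,8}:3  {2,3,4}:3  {2,3,8}:3  {3,4,8}:6  {3,7,8}:3  {4,7,8}:3  {6,7,8}:1
  |U|=4: {1,2,3,4}:6  {1,3,4,8}:12  {1,4,7,8}:6  {2,3,4,8}:12  {2,3,7,8}:6  {3,4,7,8}:12  {3,6,7,8}:4  {4,6,7,8}:4  {5,6,7,8}:1
  |U|=5: {0,1,2,3,4}:6  {1,2,3,4,8}:30  {1,3,4,7,8}:30  {1,4,6,7,8}:10  {2,3,4,7,8}:30  {2,3,6,7,8}:10  {3,4,6,7,8}:20  {3,5,6,7,8}:5  {4,5,6,7,8}:5
  |U|=6: {0,1,2,3,4,8}:36  {1,2,3,4,7,8}:90  {1,3,4,6,7,8}:60  {1,4,5,6,7,8}:15  {2,3,4,6,7,8}:60  {2,3,5,6,7,8}:15  {3,4,5,6,7,8}:30
  |U|=7: {0,1,2,3,4,7,8}:126  {1,2,3,4,6,7,8}:210  {1,3,4,5,6,7,8}:105  {2,3,4,5,6,7,8}:105
  start at 0(a): 420
  start at 5(y): 336
sum over floor = 756

756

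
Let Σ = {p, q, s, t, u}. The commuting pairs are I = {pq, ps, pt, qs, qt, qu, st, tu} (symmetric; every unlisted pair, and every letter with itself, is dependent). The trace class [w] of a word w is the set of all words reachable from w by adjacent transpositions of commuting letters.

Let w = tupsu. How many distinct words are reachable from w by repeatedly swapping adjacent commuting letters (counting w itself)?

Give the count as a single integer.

piece 0:t — minimal
piece 1:u — minimal
piece 2:p rests on {1:u}
piece 3:s rests on {1:u}
piece 4:u rests on {2:p, 3:s}
minimal pieces: {0:t, 1:u}
ways to finish when only these pieces remain (= sum over removing one remaining piece with nothing left below it):
  1 left: {0}→1  {4}→1
  2 left: {0,4}→2  {2,4}→1  {3,4}→1
  3 left: {0,2,4}→3  {0,3,4}→3  {2,3,4}→2
  placing 0:t first → 2 extensions
  placing 1:u first → 8 extensions
total linear extensions = 10

10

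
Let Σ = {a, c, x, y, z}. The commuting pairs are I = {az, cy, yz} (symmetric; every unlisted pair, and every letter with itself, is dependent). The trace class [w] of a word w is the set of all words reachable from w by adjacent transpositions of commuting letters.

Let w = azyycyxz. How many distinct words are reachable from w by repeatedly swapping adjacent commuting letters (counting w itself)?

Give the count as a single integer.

14

0(a) covers ∅
1(z) covers ∅
2(y) covers 0:a
3(y) covers 2:y
4(c) covers 0:a, 1:z
5(y) covers 3:y
6(x) covers 4:c, 5:y
7(z) covers 6:x
floor of heap: 0:a, 1:z
completions by unplaced set U, small U first (add the entries for U minus each lowest piece of U):
  |U|=1: {7}:1
  |U|=2: {6,7}:1
  |U|=3: {4,6,7}:1  {5,6,7}:1
  |U|=4: {1,4,6,7}:1  {3,5,6,7}:1  {4,5,6,7}:2
  |U|=5: {1,4,5,6,7}:3  {2,3,5,6,7}:1  {3,4,5,6,7}:3
  |U|=6: {1,3,4,5,6,7}:6  {2,3,4,5,6,7}:4
  start at 0(a): 10
  start at 1(z): 4
sum over floor = 14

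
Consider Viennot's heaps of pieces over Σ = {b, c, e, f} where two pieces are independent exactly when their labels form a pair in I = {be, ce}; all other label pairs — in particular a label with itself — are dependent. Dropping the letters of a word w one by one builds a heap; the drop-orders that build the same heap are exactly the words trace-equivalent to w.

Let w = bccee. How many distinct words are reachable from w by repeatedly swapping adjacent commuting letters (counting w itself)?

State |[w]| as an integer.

10

drop 0:b onto floor
drop 1:c onto {0:b}
drop 2:c onto {1:c}
drop 3:e onto floor
drop 4:e onto {3:e}
ground layer = {0:b, 3:e}
drop-orders for the pieces not yet dropped (sum over which currently-grounded one goes next):
  1 to go: {2} 1  {4} 1
  2 to go: {1,2} 1  {2,4} 2  {3,4} 1
  3 to go: {0,1,2} 1  {1,2,4} 3  {2,3,4} 3
  if 0:b drops first: 6 orders
  if 3:e drops first: 4 orders
heap linearizations: 10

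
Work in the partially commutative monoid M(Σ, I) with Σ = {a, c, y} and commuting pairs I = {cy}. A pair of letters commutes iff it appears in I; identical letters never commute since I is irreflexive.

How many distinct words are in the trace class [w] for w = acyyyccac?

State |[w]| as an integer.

20

drop 0:a onto floor
drop 1:c onto {0:a}
drop 2:y onto {0:a}
drop 3:y onto {2:y}
drop 4:y onto {3:y}
drop 5:c onto {1:c}
drop 6:c onto {5:c}
drop 7:a onto {4:y, 6:c}
drop 8:c onto {7:a}
ground layer = {0:a}
drop-orders for the pieces not yet dropped (sum over which currently-grounded one goes next):
  1 to go: {8} 1
  2 to go: {7,8} 1
  3 to go: {4,7,8} 1  {6,7,8} 1
  4 to go: {3,4,7,8} 1  {4,6,7,8} 2  {5,6,7,8} 1
  5 to go: {1,5,6,7,8} 1  {2,3,4,7,8} 1  {3,4,6,7,8} 3  {4,5,6,7,8} 3
  6 to go: {1,4,5,6,7,8} 4  {2,3,4,6,7,8} 4  {3,4,5,6,7,8} 6
  7 to go: {1,3,4,5,6,7,8} 10  {2,3,4,5,6,7,8} 10
  if 0:a drops first: 20 orders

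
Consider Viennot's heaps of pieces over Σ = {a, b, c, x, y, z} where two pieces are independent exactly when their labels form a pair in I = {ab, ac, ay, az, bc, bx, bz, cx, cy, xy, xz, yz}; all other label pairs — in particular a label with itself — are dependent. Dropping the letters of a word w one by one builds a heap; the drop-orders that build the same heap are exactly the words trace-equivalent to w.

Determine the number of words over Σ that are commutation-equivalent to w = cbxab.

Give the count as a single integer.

0(c) covers ∅
1(b) covers ∅
2(x) covers ∅
3(a) covers 2:x
4(b) covers 1:b
floor of heap: 0:c, 1:b, 2:x
completions by unplaced set U, small U first (add the entries for U minus each lowest piece of U):
  |U|=1: {0}:1  {3}:1  {4}:1
  |U|=2: {0,3}:2  {0,4}:2  {1,4}:1  {2,3}:1  {3,4}:2
  |U|=3: {0,1,4}:3  {0,2,3}:3  {0,3,4}:6  {1,3,4}:3  {2,3,4}:3
  start at 0(c): 6
  start at 1(b): 12
  start at 2(x): 12
sum over floor = 30

30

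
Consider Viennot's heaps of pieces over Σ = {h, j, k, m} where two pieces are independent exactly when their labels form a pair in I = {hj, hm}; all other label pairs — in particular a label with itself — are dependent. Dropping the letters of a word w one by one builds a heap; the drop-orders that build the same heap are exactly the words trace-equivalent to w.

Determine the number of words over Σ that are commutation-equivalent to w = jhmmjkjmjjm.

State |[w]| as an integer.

#0=j has no predecessor
#1=h has no predecessor
#2=m depends on [0:j]
#3=m depends on [2:m]
#4=j depends on [3:m]
#5=k depends on [1:h, 4:j]
#6=j depends on [5:k]
#7=m depends on [6:j]
#8=j depends on [7:m]
#9=j depends on [8:j]
#10=m depends on [9:j]
sources: [0:j, 1:h]
N(rest) = Σ N(rest − s) over sources s of rest; N(one piece) = 1:
  size 1 → [10]=1
  size 2 → [9,10]=1
  size 3 → [8,9,10]=1
  size 4 → [7,8,9,10]=1
  size 5 → [6,7,8,9,10]=1
  size 6 → [5,6,7,8,9,10]=1
  size 7 → [1,5,6,7,8,9,10]=1  [4,5,6,7,8,9,10]=1
  size 8 → [1,4,5,6,7,8,9,10]=2  [3,4,5,6,7,8,9,10]=1
  size 9 → [1,3,4,5,6,7,8,9,10]=3  [2,3,4,5,6,7,8,9,10]=1
  first=0(j) contributes 4
  first=1(h) contributes 1
|[w]| = 5

5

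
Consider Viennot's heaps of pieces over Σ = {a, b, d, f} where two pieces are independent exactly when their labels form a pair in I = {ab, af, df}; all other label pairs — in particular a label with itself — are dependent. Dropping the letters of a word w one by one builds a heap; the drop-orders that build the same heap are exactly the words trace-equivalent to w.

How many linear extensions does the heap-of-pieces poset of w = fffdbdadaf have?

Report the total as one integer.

drop 0:f onto floor
drop 1:f onto {0:f}
drop 2:f onto {1:f}
drop 3:d onto floor
drop 4:b onto {2:f, 3:d}
drop 5:d onto {4:b}
drop 6:a onto {5:d}
drop 7:d onto {6:a}
drop 8:a onto {7:d}
drop 9:f onto {4:b}
ground layer = {0:f, 3:d}
drop-orders for the pieces not yet dropped (sum over which currently-grounded one goes next):
  1 to go: {8} 1  {9} 1
  2 to go: {7,8} 1  {8,9} 2
  3 to go: {6,7,8} 1  {7,8,9} 3
  4 to go: {5,6,7,8} 1  {6,7,8,9} 4
  5 to go: {5,6,7,8,9} 5
  6 to go: {4,5,6,7,8,9} 5
  7 to go: {2,4,5,6,7,8,9} 5  {3,4,5,6,7,8,9} 5
  8 to go: {1,2,4,5,6,7,8,9} 5  {2,3,4,5,6,7,8,9} 10
  if 0:f drops first: 15 orders
  if 3:d drops first: 5 orders
heap linearizations: 20

20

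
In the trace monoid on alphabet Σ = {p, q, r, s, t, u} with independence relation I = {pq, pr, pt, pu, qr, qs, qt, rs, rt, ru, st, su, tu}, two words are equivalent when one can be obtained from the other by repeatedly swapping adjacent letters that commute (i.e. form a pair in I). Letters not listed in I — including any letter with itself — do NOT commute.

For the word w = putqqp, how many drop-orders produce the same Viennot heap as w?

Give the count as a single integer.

piece 0:p — minimal
piece 1:u — minimal
piece 2:t — minimal
piece 3:q rests on {1:u}
piece 4:q rests on {3:q}
piece 5:p rests on {0:p}
minimal pieces: {0:p, 1:u, 2:t}
ways to finish when only these pieces remain (= sum over removing one remaining piece with nothing left below it):
  1 left: {2}→1  {4}→1  {5}→1
  2 left: {0,5}→1  {2,4}→2  {2,5}→2  {3,4}→1  {4,5}→2
  3 left: {0,2,5}→3  {0,4,5}→3  {1,3,4}→1  {2,3,4}→3  {2,4,5}→6  {3,4,5}→3
  4 left: {0,2,4,5}→12  {0,3,4,5}→6  {1,2,3,4}→4  {1,3,4,5}→4  {2,3,4,5}→12
  placing 0:p first → 20 extensions
  placing 1:u first → 30 extensions
  placing 2:t first → 10 extensions
total linear extensions = 60

60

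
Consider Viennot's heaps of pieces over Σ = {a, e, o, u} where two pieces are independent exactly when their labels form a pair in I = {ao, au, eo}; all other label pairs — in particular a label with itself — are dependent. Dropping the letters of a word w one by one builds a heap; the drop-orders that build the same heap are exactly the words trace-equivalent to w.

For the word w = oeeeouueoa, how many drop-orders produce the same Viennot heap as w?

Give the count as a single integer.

30

0(o) covers ∅
1(e) covers ∅
2(e) covers 1:e
3(e) covers 2:e
4(o) covers 0:o
5(u) covers 3:e, 4:o
6(u) covers 5:u
7(e) covers 6:u
8(o) covers 6:u
9(a) covers 7:e
floor of heap: 0:o, 1:e
completions by unplaced set U, small U first (add the entries for U minus each lowest piece of U):
  |U|=1: {8}:1  {9}:1
  |U|=2: {7,9}:1  {8,9}:2
  |U|=3: {7,8,9}:3
  |U|=4: {6,7,8,9}:3
  |U|=5: {5,6,7,8,9}:3
  |U|=6: {3,5,6,7,8,9}:3  {4,5,6,7,8,9}:3
  |U|=7: {0,4,5,6,7,8,9}:3  {2,3,5,6,7,8,9}:3  {3,4,5,6,7,8,9}:6
  |U|=8: {0,3,4,5,6,7,8,9}:9  {1,2,3,5,6,7,8,9}:3  {2,3,4,5,6,7,8,9}:9
  start at 0(o): 12
  start at 1(e): 18
sum over floor = 30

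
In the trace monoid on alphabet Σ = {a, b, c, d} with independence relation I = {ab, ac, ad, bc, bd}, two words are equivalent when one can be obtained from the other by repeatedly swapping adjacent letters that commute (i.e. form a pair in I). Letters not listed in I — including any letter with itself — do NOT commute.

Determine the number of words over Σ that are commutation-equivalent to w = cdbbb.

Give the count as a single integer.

0(c) covers ∅
1(d) covers 0:c
2(b) covers ∅
3(b) covers 2:b
4(b) covers 3:b
floor of heap: 0:c, 2:b
completions by unplaced set U, small U first (add the entries for U minus each lowest piece of U):
  |U|=1: {1}:1  {4}:1
  |U|=2: {0,1}:1  {1,4}:2  {3,4}:1
  |U|=3: {0,1,4}:3  {1,3,4}:3  {2,3,4}:1
  start at 0(c): 4
  start at 2(b): 6
sum over floor = 10

10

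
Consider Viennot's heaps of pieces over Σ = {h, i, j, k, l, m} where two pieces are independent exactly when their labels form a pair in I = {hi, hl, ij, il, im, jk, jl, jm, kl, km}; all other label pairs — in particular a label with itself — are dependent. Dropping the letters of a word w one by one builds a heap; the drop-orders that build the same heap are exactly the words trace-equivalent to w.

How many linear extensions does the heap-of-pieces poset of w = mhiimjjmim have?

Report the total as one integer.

#0=m has no predecessor
#1=h depends on [0:m]
#2=i has no predecessor
#3=i depends on [2:i]
#4=m depends on [1:h]
#5=j depends on [1:h]
#6=j depends on [5:j]
#7=m depends on [4:m]
#8=i depends on [3:i]
#9=m depends on [7:m]
sources: [0:m, 2:i]
N(rest) = Σ N(rest − s) over sources s of rest; N(one piece) = 1:
  size 1 → [6]=1  [8]=1  [9]=1
  size 2 → [3,8]=1  [5,6]=1  [6,8]=2  [6,9]=2  [7,9]=1  [8,9]=2
  size 3 → [2,3,8]=1  [3,6,8]=3  [3,8,9]=3  [4,7,9]=1  [5,6,8]=3  [5,6,9]=3  [6,7,9]=3  [6,8,9]=6  [7,8,9]=3
  size 4 → [2,3,6,8]=4  [2,3,8,9]=4  [3,5,6,8]=6  [3,6,8,9]=12  [3,7,8,9]=6  [4,6,7,9]=4  [4,7,8,9]=4  [5,6,7,9]=6  [5,6,8,9]=12  [6,7,8,9]=12
  size 5 → [2,3,5,6,8]=10  [2,3,6,8,9]=20  [2,3,7,8,9]=10  [3,4,7,8,9]=10  [3,5,6,8,9]=30  [3,6,7,8,9]=30  [4,5,6,7,9]=10  [4,6,7,8,9]=20  [5,6,7,8,9]=30
  size 6 → [1,4,5,6,7,9]=10  [2,3,4,7,8,9]=20  [2,3,5,6,8,9]=60  [2,3,6,7,8,9]=60  [3,4,6,7,8,9]=60  [3,5,6,7,8,9]=90  [4,5,6,7,8,9]=60
  size 7 → [0,1,4,5,6,7,9]=10  [1,4,5,6,7,8,9]=70  [2,3,4,6,7,8,9]=140  [2,3,5,6,7,8,9]=210  [3,4,5,6,7,8,9]=210
  size 8 → [0,1,4,5,6,7,8,9]=80  [1,3,4,5,6,7,8,9]=280  [2,3,4,5,6,7,8,9]=560
  first=0(m) contributes 840
  first=2(i) contributes 360
|[w]| = 1200

1200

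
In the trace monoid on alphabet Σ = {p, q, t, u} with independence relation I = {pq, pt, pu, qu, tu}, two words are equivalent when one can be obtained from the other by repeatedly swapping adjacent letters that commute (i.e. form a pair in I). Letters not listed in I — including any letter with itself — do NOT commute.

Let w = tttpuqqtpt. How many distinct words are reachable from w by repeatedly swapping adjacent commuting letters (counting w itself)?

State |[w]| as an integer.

0(t) covers ∅
1(t) covers 0:t
2(t) covers 1:t
3(p) covers ∅
4(u) covers ∅
5(q) covers 2:t
6(q) covers 5:q
7(t) covers 6:q
8(p) covers 3:p
9(t) covers 7:t
floor of heap: 0:t, 3:p, 4:u
completions by unplaced set U, small U first (add the entries for U minus each lowest piece of U):
  |U|=1: {4}:1  {8}:1  {9}:1
  |U|=2: {3,8}:1  {4,8}:2  {4,9}:2  {7,9}:1  {8,9}:2
  |U|=3: {3,4,8}:3  {3,8,9}:3  {4,7,9}:3  {4,8,9}:6  {6,7,9}:1  {7,8,9}:3
  |U|=4: {3,4,8,9}:12  {3,7,8,9}:6  {4,6,7,9}:4  {4,7,8,9}:12  {5,6,7,9}:1  {6,7,8,9}:4
  |U|=5: {2,5,6,7,9}:1  {3,4,7,8,9}:30  {3,6,7,8,9}:10  {4,5,6,7,9}:5  {4,6,7,8,9}:20  {5,6,7,8,9}:5
  |U|=6: {1,2,5,6,7,9}:1  {2,4,5,6,7,9}:6  {2,5,6,7,8,9}:6  {3,4,6,7,8,9}:60  {3,5,6,7,8,9}:15  {4,5,6,7,8,9}:30
  |U|=7: {0,1,2,5,6,7,9}:1  {1,2,4,5,6,7,9}:7  {1,2,5,6,7,8,9}:7  {2,3,5,6,7,8,9}:21  {2,4,5,6,7,8,9}:42  {3,4,5,6,7,8,9}:105
  |U|=8: {0,1,2,4,5,6,7,9}:8  {0,1,2,5,6,7,8,9}:8  {1,2,3,5,6,7,8,9}:28  {1,2,4,5,6,7,8,9}:56  {2,3,4,5,6,7,8,9}:168
  start at 0(t): 252
  start at 3(p): 72
  start at 4(u): 36
sum over floor = 360

360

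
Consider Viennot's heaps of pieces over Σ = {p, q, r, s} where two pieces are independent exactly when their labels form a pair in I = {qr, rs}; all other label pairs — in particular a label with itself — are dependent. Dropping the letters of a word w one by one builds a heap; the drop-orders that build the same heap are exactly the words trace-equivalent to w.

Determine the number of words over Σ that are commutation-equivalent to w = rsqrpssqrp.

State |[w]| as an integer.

24

piece 0:r — minimal
piece 1:s — minimal
piece 2:q rests on {1:s}
piece 3:r rests on {0:r}
piece 4:p rests on {2:q, 3:r}
piece 5:s rests on {4:p}
piece 6:s rests on {5:s}
piece 7:q rests on {6:s}
piece 8:r rests on {4:p}
piece 9:p rests on {7:q, 8:r}
minimal pieces: {0:r, 1:s}
ways to finish when only these pieces remain (= sum over removing one remaining piece with nothing left below it):
  1 left: {9}→1
  2 left: {7,9}→1  {8,9}→1
  3 left: {6,7,9}→1  {7,8,9}→2
  4 left: {5,6,7,9}→1  {6,7,8,9}→3
  5 left: {5,6,7,8,9}→4
  6 left: {4,5,6,7,8,9}→4
  7 left: {2,4,5,6,7,8,9}→4  {3,4,5,6,7,8,9}→4
  8 left: {0,3,4,5,6,7,8,9}→4  {1,2,4,5,6,7,8,9}→4  {2,3,4,5,6,7,8,9}→8
  placing 0:r first → 12 extensions
  placing 1:s first → 12 extensions
total linear extensions = 24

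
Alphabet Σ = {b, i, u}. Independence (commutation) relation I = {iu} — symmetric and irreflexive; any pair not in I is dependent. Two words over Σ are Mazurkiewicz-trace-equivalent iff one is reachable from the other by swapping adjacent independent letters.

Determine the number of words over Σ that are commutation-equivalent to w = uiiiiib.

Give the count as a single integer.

6

0(u) covers ∅
1(i) covers ∅
2(i) covers 1:i
3(i) covers 2:i
4(i) covers 3:i
5(i) covers 4:i
6(b) covers 0:u, 5:i
floor of heap: 0:u, 1:i
completions by unplaced set U, small U first (add the entries for U minus each lowest piece of U):
  |U|=1: {6}:1
  |U|=2: {0,6}:1  {5,6}:1
  |U|=3: {0,5,6}:2  {4,5,6}:1
  |U|=4: {0,4,5,6}:3  {3,4,5,6}:1
  |U|=5: {0,3,4,5,6}:4  {2,3,4,5,6}:1
  start at 0(u): 1
  start at 1(i): 5
sum over floor = 6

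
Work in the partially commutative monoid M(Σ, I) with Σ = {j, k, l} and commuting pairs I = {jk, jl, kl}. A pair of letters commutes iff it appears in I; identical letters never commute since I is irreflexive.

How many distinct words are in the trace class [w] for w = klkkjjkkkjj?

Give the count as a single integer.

2310

#0=k has no predecessor
#1=l has no predecessor
#2=k depends on [0:k]
#3=k depends on [2:k]
#4=j has no predecessor
#5=j depends on [4:j]
#6=k depends on [3:k]
#7=k depends on [6:k]
#8=k depends on [7:k]
#9=j depends on [5:j]
#10=j depends on [9:j]
sources: [0:k, 1:l, 4:j]
N(rest) = Σ N(rest − s) over sources s of rest; N(one piece) = 1:
  size 1 → [1]=1  [8]=1  [10]=1
  size 2 → [1,8]=2  [1,10]=2  [7,8]=1  [8,10]=2  [9,10]=1
  size 3 → [1,7,8]=3  [1,8,10]=6  [1,9,10]=3  [5,9,10]=1  [6,7,8]=1  [7,8,10]=3  [8,9,10]=3
  size 4 → [1,5,9,10]=4  [1,6,7,8]=4  [1,7,8,10]=12  [1,8,9,10]=12  [3,6,7,8]=1  [4,5,9,10]=1  [5,8,9,10]=4  [6,7,8,10]=4  [7,8,9,10]=6
  size 5 → [1,3,6,7,8]=5  [1,4,5,9,10]=5  [1,5,8,9,10]=20  [1,6,7,8,10]=20  [1,7,8,9,10]=30  [2,3,6,7,8]=1  [3,6,7,8,10]=5  [4,5,8,9,10]=5  [5,7,8,9,10]=10  [6,7,8,9,10]=10
  size 6 → [0,2,3,6,7,8]=1  [1,2,3,6,7,8]=6  [1,3,6,7,8,10]=30  [1,4,5,8,9,10]=30  [1,5,7,8,9,10]=60  [1,6,7,8,9,10]=60  [2,3,6,7,8,10]=6  [3,6,7,8,9,10]=15  [4,5,7,8,9,10]=15  [5,6,7,8,9,10]=20
  size 7 → [0,1,2,3,6,7,8]=7  [0,2,3,6,7,8,10]=7  [1,2,3,6,7,8,10]=42  [1,3,6,7,8,9,10]=105  [1,4,5,7,8,9,10]=105  [1,5,6,7,8,9,10]=140  [2,3,6,7,8,9,10]=21  [3,5,6,7,8,9,10]=35  [4,5,6,7,8,9,10]=35
  size 8 → [0,1,2,3,6,7,8,10]=56  [0,2,3,6,7,8,9,10]=28  [1,2,3,6,7,8,9,10]=168  [1,3,5,6,7,8,9,10]=280  [1,4,5,6,7,8,9,10]=280  [2,3,5,6,7,8,9,10]=56  [3,4,5,6,7,8,9,10]=70
  size 9 → [0,1,2,3,6,7,8,9,10]=252  [0,2,3,5,6,7,8,9,10]=84  [1,2,3,5,6,7,8,9,10]=504  [1,3,4,5,6,7,8,9,10]=630  [2,3,4,5,6,7,8,9,10]=126
  first=0(k) contributes 1260
  first=1(l) contributes 210
  first=4(j) contributes 840
|[w]| = 2310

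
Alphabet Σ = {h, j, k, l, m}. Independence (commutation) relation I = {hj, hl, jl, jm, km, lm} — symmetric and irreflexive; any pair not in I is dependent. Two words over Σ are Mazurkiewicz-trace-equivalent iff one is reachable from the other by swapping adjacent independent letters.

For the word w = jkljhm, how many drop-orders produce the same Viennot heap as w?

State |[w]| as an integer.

12

piece 0:j — minimal
piece 1:k rests on {0:j}
piece 2:l rests on {1:k}
piece 3:j rests on {1:k}
piece 4:h rests on {1:k}
piece 5:m rests on {4:h}
minimal pieces: {0:j}
ways to finish when only these pieces remain (= sum over removing one remaining piece with nothing left below it):
  1 left: {2}→1  {3}→1  {5}→1
  2 left: {2,3}→2  {2,5}→2  {3,5}→2  {4,5}→1
  3 left: {2,3,5}→6  {2,4,5}→3  {3,4,5}→3
  4 left: {2,3,4,5}→12
  placing 0:j first → 12 extensions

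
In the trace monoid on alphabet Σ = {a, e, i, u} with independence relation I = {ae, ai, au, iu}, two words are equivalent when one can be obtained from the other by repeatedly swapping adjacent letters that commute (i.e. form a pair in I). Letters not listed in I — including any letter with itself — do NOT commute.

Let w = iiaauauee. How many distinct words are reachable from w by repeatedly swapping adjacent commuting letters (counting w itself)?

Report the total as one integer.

504

drop 0:i onto floor
drop 1:i onto {0:i}
drop 2:a onto floor
drop 3:a onto {2:a}
drop 4:u onto floor
drop 5:a onto {3:a}
drop 6:u onto {4:u}
drop 7:e onto {1:i, 6:u}
drop 8:e onto {7:e}
ground layer = {0:i, 2:a, 4:u}
drop-orders for the pieces not yet dropped (sum over which currently-grounded one goes next):
  1 to go: {5} 1  {8} 1
  2 to go: {3,5} 1  {5,8} 2  {7,8} 1
  3 to go: {1,7,8} 1  {2,3,5} 1  {3,5,8} 3  {5,7,8} 3  {6,7,8} 1
  4 to go: {0,1,7,8} 1  {1,5,7,8} 4  {1,6,7,8} 2  {2,3,5,8} 4  {3,5,7,8} 6  {4,6,7,8} 1  {5,6,7,8} 4
  5 to go: {0,1,5,7,8} 5  {0,1,6,7,8} 3  {1,3,5,7,8} 10  {1,4,6,7,8} 3  {1,5,6,7,8} 10  {2,3,5,7,8} 10  {3,5,6,7,8} 10  {4,5,6,7,8} 5
  6 to go: {0,1,3,5,7,8} 15  {0,1,4,6,7,8} 6  {0,1,5,6,7,8} 18  {1,2,3,5,7,8} 20  {1,3,5,6,7,8} 30  {1,4,5,6,7,8} 18  {2,3,5,6,7,8} 20  {3,4,5,6,7,8} 15
  7 to go: {0,1,2,3,5,7,8} 35  {0,1,3,5,6,7,8} 63  {0,1,4,5,6,7,8} 42  {1,2,3,5,6,7,8} 70  {1,3,4,5,6,7,8} 63  {2,3,4,5,6,7,8} 35
  if 0:i drops first: 168 orders
  if 2:a drops first: 168 orders
  if 4:u drops first: 168 orders
heap linearizations: 504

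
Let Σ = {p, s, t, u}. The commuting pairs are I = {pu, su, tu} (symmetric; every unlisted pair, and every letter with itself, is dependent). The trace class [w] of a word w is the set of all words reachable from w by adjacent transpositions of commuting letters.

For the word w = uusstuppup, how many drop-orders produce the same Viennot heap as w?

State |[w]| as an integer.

210

piece 0:u — minimal
piece 1:u rests on {0:u}
piece 2:s — minimal
piece 3:s rests on {2:s}
piece 4:t rests on {3:s}
piece 5:u rests on {1:u}
piece 6:p rests on {4:t}
piece 7:p rests on {6:p}
piece 8:u rests on {5:u}
piece 9:p rests on {7:p}
minimal pieces: {0:u, 2:s}
ways to finish when only these pieces remain (= sum over removing one remaining piece with nothing left below it):
  1 left: {8}→1  {9}→1
  2 left: {5,8}→1  {7,9}→1  {8,9}→2
  3 left: {1,5,8}→1  {5,8,9}→3  {6,7,9}→1  {7,8,9}→3
  4 left: {0,1,5,8}→1  {1,5,8,9}→4  {4,6,7,9}→1  {5,7,8,9}→6  {6,7,8,9}→4
  5 left: {0,1,5,8,9}→5  {1,5,7,8,9}→10  {3,4,6,7,9}→1  {4,6,7,8,9}→5  {5,6,7,8,9}→10
  6 left: {0,1,5,7,8,9}→15  {1,5,6,7,8,9}→20  {2,3,4,6,7,9}→1  {3,4,6,7,8,9}→6  {4,5,6,7,8,9}→15
  7 left: {0,1,5,6,7,8,9}→35  {1,4,5,6,7,8,9}→35  {2,3,4,6,7,8,9}→7  {3,4,5,6,7,8,9}→21
  8 left: {0,1,4,5,6,7,8,9}→70  {1,3,4,5,6,7,8,9}→56  {2,3,4,5,6,7,8,9}→28
  placing 0:u first → 84 extensions
  placing 2:s first → 126 extensions
total linear extensions = 210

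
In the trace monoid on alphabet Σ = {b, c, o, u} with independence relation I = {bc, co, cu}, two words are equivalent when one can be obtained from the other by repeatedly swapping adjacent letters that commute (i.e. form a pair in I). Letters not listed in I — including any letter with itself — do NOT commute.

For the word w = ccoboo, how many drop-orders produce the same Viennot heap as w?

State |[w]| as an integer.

#0=c has no predecessor
#1=c depends on [0:c]
#2=o has no predecessor
#3=b depends on [2:o]
#4=o depends on [3:b]
#5=o depends on [4:o]
sources: [0:c, 2:o]
N(rest) = Σ N(rest − s) over sources s of rest; N(one piece) = 1:
  size 1 → [1]=1  [5]=1
  size 2 → [0,1]=1  [1,5]=2  [4,5]=1
  size 3 → [0,1,5]=3  [1,4,5]=3  [3,4,5]=1
  size 4 → [0,1,4,5]=6  [1,3,4,5]=4  [2,3,4,5]=1
  first=0(c) contributes 5
  first=2(o) contributes 10
|[w]| = 15

15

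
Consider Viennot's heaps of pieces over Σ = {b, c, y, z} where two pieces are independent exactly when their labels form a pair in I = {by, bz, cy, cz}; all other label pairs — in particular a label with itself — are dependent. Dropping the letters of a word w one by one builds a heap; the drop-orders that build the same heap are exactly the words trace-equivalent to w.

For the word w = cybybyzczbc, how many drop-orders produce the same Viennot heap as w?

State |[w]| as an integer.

0(c) covers ∅
1(y) covers ∅
2(b) covers 0:c
3(y) covers 1:y
4(b) covers 2:b
5(y) covers 3:y
6(z) covers 5:y
7(c) covers 4:b
8(z) covers 6:z
9(b) covers 7:c
10(c) covers 9:b
floor of heap: 0:c, 1:y
completions by unplaced set U, small U first (add the entries for U minus each lowest piece of U):
  |U|=1: {8}:1  {10}:1
  |U|=2: {6,8}:1  {8,10}:2  {9,10}:1
  |U|=3: {5,6,8}:1  {6,8,10}:3  {7,9,10}:1  {8,9,10}:3
  |U|=4: {3,5,6,8}:1  {4,7,9,10}:1  {5,6,8,10}:4  {6,8,9,10}:6  {7,8,9,10}:4
  |U|=5: {1,3,5,6,8}:1  {2,4,7,9,10}:1  {3,5,6,8,10}:5  {4,7,8,9,10}:5  {5,6,8,9,10}:10  {6,7,8,9,10}:10
  |U|=6: {0,2,4,7,9,10}:1  {1,3,5,6,8,10}:6  {2,4,7,8,9,10}:6  {3,5,6,8,9,10}:15  {4,6,7,8,9,10}:15  {5,6,7,8,9,10}:20
  |U|=7: {0,2,4,7,8,9,10}:7  {1,3,5,6,8,9,10}:21  {2,4,6,7,8,9,10}:21  {3,5,6,7,8,9,10}:35  {4,5,6,7,8,9,10}:35
  |U|=8: {0,2,4,6,7,8,9,10}:28  {1,3,5,6,7,8,9,10}:56  {2,4,5,6,7,8,9,10}:56  {3,4,5,6,7,8,9,10}:70
  |U|=9: {0,2,4,5,6,7,8,9,10}:84  {1,3,4,5,6,7,8,9,10}:126  {2,3,4,5,6,7,8,9,10}:126
  start at 0(c): 252
  start at 1(y): 210
sum over floor = 462

462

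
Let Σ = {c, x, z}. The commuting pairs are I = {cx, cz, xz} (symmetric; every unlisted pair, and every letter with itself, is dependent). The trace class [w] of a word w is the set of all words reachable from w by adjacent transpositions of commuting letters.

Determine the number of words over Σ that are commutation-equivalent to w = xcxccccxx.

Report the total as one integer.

piece 0:x — minimal
piece 1:c — minimal
piece 2:x rests on {0:x}
piece 3:c rests on {1:c}
piece 4:c rests on {3:c}
piece 5:c rests on {4:c}
piece 6:c rests on {5:c}
piece 7:x rests on {2:x}
piece 8:x rests on {7:x}
minimal pieces: {0:x, 1:c}
ways to finish when only these pieces remain (= sum over removing one remaining piece with nothing left below it):
  1 left: {6}→1  {8}→1
  2 left: {5,6}→1  {6,8}→2  {7,8}→1
  3 left: {2,7,8}→1  {4,5,6}→1  {5,6,8}→3  {6,7,8}→3
  4 left: {0,2,7,8}→1  {2,6,7,8}→4  {3,4,5,6}→1  {4,5,6,8}→4  {5,6,7,8}→6
  5 left: {0,2,6,7,8}→5  {1,3,4,5,6}→1  {2,5,6,7,8}→10  {3,4,5,6,8}→5  {4,5,6,7,8}→10
  6 left: {0,2,5,6,7,8}→15  {1,3,4,5,6,8}→6  {2,4,5,6,7,8}→20  {3,4,5,6,7,8}→15
  7 left: {0,2,4,5,6,7,8}→35  {1,3,4,5,6,7,8}→21  {2,3,4,5,6,7,8}→35
  placing 0:x first → 56 extensions
  placing 1:c first → 70 extensions
total linear extensions = 126

126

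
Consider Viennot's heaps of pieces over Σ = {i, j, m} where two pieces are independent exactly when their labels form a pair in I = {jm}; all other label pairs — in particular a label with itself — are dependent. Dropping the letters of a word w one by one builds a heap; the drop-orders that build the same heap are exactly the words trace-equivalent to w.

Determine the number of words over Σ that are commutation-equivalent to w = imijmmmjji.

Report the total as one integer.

0(i) covers ∅
1(m) covers 0:i
2(i) covers 1:m
3(j) covers 2:i
4(m) covers 2:i
5(m) covers 4:m
6(m) covers 5:m
7(j) covers 3:j
8(j) covers 7:j
9(i) covers 6:m, 8:j
floor of heap: 0:i
completions by unplaced set U, small U first (add the entries for U minus each lowest piece of U):
  |U|=1: {9}:1
  |U|=2: {6,9}:1  {8,9}:1
  |U|=3: {5,6,9}:1  {6,8,9}:2  {7,8,9}:1
  |U|=4: {3,7,8,9}:1  {4,5,6,9}:1  {5,6,8,9}:3  {6,7,8,9}:3
  |U|=5: {3,6,7,8,9}:4  {4,5,6,8,9}:4  {5,6,7,8,9}:6
  |U|=6: {3,5,6,7,8,9}:10  {4,5,6,7,8,9}:10
  |U|=7: {3,4,5,6,7,8,9}:20
  |U|=8: {2,3,4,5,6,7,8,9}:20
  start at 0(i): 20

20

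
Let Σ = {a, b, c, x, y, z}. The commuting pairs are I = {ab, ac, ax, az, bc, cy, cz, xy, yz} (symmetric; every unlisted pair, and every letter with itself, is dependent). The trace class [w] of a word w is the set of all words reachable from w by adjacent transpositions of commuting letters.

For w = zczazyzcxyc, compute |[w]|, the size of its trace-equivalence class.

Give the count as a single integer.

2475

0(z) covers ∅
1(c) covers ∅
2(z) covers 0:z
3(a) covers ∅
4(z) covers 2:z
5(y) covers 3:a
6(z) covers 4:z
7(c) covers 1:c
8(x) covers 6:z, 7:c
9(y) covers 5:y
10(c) covers 8:x
floor of heap: 0:z, 1:c, 3:a
completions by unplaced set U, small U first (add the entries for U minus each lowest piece of U):
  |U|=1: {9}:1  {10}:1
  |U|=2: {5,9}:1  {8,10}:1  {9,10}:2
  |U|=3: {3,5,9}:1  {5,9,10}:3  {6,8,10}:1  {7,8,10}:1  {8,9,10}:3
  |U|=4: {1,7,8,10}:1  {3,5,9,10}:4  {4,6,8,10}:1  {5,8,9,10}:6  {6,7,8,10}:2  {6,8,9,10}:4  {7,8,9,10}:4
  |U|=5: {1,6,7,8,10}:3  {1,7,8,9,10}:5  {2,4,6,8,10}:1  {3,5,8,9,10}:10  {4,6,7,8,10}:3  {4,6,8,9,10}:5  {5,6,8,9,10}:10  {5,7,8,9,10}:10  {6,7,8,9,10}:10
  |U|=6: {0,2,4,6,8,10}:1  {1,4,6,7,8,10}:6  {1,5,7,8,9,10}:15  {1,6,7,8,9,10}:18  {2,4,6,7,8,10}:4  {2,4,6,8,9,10}:6  {3,5,6,8,9,10}:20  {3,5,7,8,9,10}:20  {4,5,6,8,9,10}:15  {4,6,7,8,9,10}:18  {5,6,7,8,9,10}:30
  |U|=7: {0,2,4,6,7,8,10}:5  {0,2,4,6,8,9,10}:7  {1,2,4,6,7,8,10}:10  {1,3,5,7,8,9,10}:35  {1,4,6,7,8,9,10}:42  {1,5,6,7,8,9,10}:63  {2,4,5,6,8,9,10}:21  {2,4,6,7,8,9,10}:28  {3,4,5,6,8,9,10}:35  {3,5,6,7,8,9,10}:70  {4,5,6,7,8,9,10}:63
  |U|=8: {0,1,2,4,6,7,8,10}:15  {0,2,4,5,6,8,9,10}:28  {0,2,4,6,7,8,9,10}:40  {1,2,4,6,7,8,9,10}:80  {1,3,5,6,7,8,9,10}:168  {1,4,5,6,7,8,9,10}:168  {2,3,4,5,6,8,9,10}:56  {2,4,5,6,7,8,9,10}:112  {3,4,5,6,7,8,9,10}:168
  |U|=9: {0,1,2,4,6,7,8,9,10}:135  {0,2,3,4,5,6,8,9,10}:84  {0,2,4,5,6,7,8,9,10}:180  {1,2,4,5,6,7,8,9,10}:360  {1,3,4,5,6,7,8,9,10}:504  {2,3,4,5,6,7,8,9,10}:336
  start at 0(z): 1200
  start at 1(c): 600
  start at 3(a): 675
sum over floor = 2475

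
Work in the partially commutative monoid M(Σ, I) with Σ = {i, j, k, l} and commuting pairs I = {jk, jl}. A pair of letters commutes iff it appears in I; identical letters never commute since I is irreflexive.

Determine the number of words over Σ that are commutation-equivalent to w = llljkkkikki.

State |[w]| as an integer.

7

0(l) covers ∅
1(l) covers 0:l
2(l) covers 1:l
3(j) covers ∅
4(k) covers 2:l
5(k) covers 4:k
6(k) covers 5:k
7(i) covers 3:j, 6:k
8(k) covers 7:i
9(k) covers 8:k
10(i) covers 9:k
floor of heap: 0:l, 3:j
completions by unplaced set U, small U first (add the entries for U minus each lowest piece of U):
  |U|=1: {10}:1
  |U|=2: {9,10}:1
  |U|=3: {8,9,10}:1
  |U|=4: {7,8,9,10}:1
  |U|=5: {3,7,8,9,10}:1  {6,7,8,9,10}:1
  |U|=6: {3,6,7,8,9,10}:2  {5,6,7,8,9,10}:1
  |U|=7: {3,5,6,7,8,9,10}:3  {4,5,6,7,8,9,10}:1
  |U|=8: {2,4,5,6,7,8,9,10}:1  {3,4,5,6,7,8,9,10}:4
  |U|=9: {1,2,4,5,6,7,8,9,10}:1  {2,3,4,5,6,7,8,9,10}:5
  start at 0(l): 6
  start at 3(j): 1
sum over floor = 7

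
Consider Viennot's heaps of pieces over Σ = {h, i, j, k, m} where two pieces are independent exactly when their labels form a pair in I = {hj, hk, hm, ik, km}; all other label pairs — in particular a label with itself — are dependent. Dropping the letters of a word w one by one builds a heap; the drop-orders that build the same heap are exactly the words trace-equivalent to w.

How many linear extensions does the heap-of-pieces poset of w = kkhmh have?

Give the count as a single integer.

#0=k has no predecessor
#1=k depends on [0:k]
#2=h has no predecessor
#3=m has no predecessor
#4=h depends on [2:h]
sources: [0:k, 2:h, 3:m]
N(rest) = Σ N(rest − s) over sources s of rest; N(one piece) = 1:
  size 1 → [1]=1  [3]=1  [4]=1
  size 2 → [0,1]=1  [1,3]=2  [1,4]=2  [2,4]=1  [3,4]=2
  size 3 → [0,1,3]=3  [0,1,4]=3  [1,2,4]=3  [1,3,4]=6  [2,3,4]=3
  first=0(k) contributes 12
  first=2(h) contributes 12
  first=3(m) contributes 6
|[w]| = 30

30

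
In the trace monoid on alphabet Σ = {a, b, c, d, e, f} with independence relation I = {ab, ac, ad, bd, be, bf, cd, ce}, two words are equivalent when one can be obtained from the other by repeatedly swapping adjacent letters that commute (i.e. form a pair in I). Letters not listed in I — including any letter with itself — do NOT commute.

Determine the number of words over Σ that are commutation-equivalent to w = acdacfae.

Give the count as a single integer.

drop 0:a onto floor
drop 1:c onto floor
drop 2:d onto floor
drop 3:a onto {0:a}
drop 4:c onto {1:c}
drop 5:f onto {2:d, 3:a, 4:c}
drop 6:a onto {5:f}
drop 7:e onto {6:a}
ground layer = {0:a, 1:c, 2:d}
drop-orders for the pieces not yet dropped (sum over which currently-grounded one goes next):
  1 to go: {7} 1
  2 to go: {6,7} 1
  3 to go: {5,6,7} 1
  4 to go: {2,5,6,7} 1  {3,5,6,7} 1  {4,5,6,7} 1
  5 to go: {0,3,5,6,7} 1  {1,4,5,6,7} 1  {2,3,5,6,7} 2  {2,4,5,6,7} 2  {3,4,5,6,7} 2
  6 to go: {0,2,3,5,6,7} 3  {0,3,4,5,6,7} 3  {1,2,4,5,6,7} 3  {1,3,4,5,6,7} 3  {2,3,4,5,6,7} 6
  if 0:a drops first: 12 orders
  if 1:c drops first: 12 orders
  if 2:d drops first: 6 orders
heap linearizations: 30

30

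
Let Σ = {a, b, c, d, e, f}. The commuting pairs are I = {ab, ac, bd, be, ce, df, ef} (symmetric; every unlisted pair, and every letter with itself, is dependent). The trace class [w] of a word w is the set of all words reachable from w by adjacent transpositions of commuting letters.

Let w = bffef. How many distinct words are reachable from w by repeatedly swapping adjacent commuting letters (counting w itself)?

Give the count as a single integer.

5

piece 0:b — minimal
piece 1:f rests on {0:b}
piece 2:f rests on {1:f}
piece 3:e — minimal
piece 4:f rests on {2:f}
minimal pieces: {0:b, 3:e}
ways to finish when only these pieces remain (= sum over removing one remaining piece with nothing left below it):
  1 left: {3}→1  {4}→1
  2 left: {2,4}→1  {3,4}→2
  3 left: {1,2,4}→1  {2,3,4}→3
  placing 0:b first → 4 extensions
  placing 3:e first → 1 extensions
total linear extensions = 5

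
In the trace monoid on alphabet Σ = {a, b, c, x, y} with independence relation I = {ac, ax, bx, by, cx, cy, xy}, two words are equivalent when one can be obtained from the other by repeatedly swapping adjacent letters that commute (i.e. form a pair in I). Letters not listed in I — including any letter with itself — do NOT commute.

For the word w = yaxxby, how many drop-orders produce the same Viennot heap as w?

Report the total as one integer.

#0=y has no predecessor
#1=a depends on [0:y]
#2=x has no predecessor
#3=x depends on [2:x]
#4=b depends on [1:a]
#5=y depends on [1:a]
sources: [0:y, 2:x]
N(rest) = Σ N(rest − s) over sources s of rest; N(one piece) = 1:
  size 1 → [3]=1  [4]=1  [5]=1
  size 2 → [2,3]=1  [3,4]=2  [3,5]=2  [4,5]=2
  size 3 → [1,4,5]=2  [2,3,4]=3  [2,3,5]=3  [3,4,5]=6
  size 4 → [0,1,4,5]=2  [1,3,4,5]=8  [2,3,4,5]=12
  first=0(y) contributes 20
  first=2(x) contributes 10
|[w]| = 30

30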